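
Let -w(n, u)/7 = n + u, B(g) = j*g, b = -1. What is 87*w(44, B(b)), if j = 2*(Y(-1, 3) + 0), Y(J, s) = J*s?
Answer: -30450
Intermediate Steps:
j = -6 (j = 2*(-1*3 + 0) = 2*(-3 + 0) = 2*(-3) = -6)
B(g) = -6*g
w(n, u) = -7*n - 7*u (w(n, u) = -7*(n + u) = -7*n - 7*u)
87*w(44, B(b)) = 87*(-7*44 - (-42)*(-1)) = 87*(-308 - 7*6) = 87*(-308 - 42) = 87*(-350) = -30450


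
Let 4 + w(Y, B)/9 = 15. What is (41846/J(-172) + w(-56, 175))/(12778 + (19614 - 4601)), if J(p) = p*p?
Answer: 1485331/411084472 ≈ 0.0036132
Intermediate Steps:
J(p) = p²
w(Y, B) = 99 (w(Y, B) = -36 + 9*15 = -36 + 135 = 99)
(41846/J(-172) + w(-56, 175))/(12778 + (19614 - 4601)) = (41846/((-172)²) + 99)/(12778 + (19614 - 4601)) = (41846/29584 + 99)/(12778 + 15013) = (41846*(1/29584) + 99)/27791 = (20923/14792 + 99)*(1/27791) = (1485331/14792)*(1/27791) = 1485331/411084472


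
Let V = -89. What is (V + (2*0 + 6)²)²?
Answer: 2809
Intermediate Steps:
(V + (2*0 + 6)²)² = (-89 + (2*0 + 6)²)² = (-89 + (0 + 6)²)² = (-89 + 6²)² = (-89 + 36)² = (-53)² = 2809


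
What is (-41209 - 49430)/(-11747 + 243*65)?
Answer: -90639/4048 ≈ -22.391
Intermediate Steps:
(-41209 - 49430)/(-11747 + 243*65) = -90639/(-11747 + 15795) = -90639/4048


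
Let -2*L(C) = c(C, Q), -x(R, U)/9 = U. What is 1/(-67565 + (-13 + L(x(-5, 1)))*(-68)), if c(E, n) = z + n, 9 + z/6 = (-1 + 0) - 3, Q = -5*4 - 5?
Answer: -1/70183 ≈ -1.4248e-5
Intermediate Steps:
Q = -25 (Q = -20 - 5 = -25)
z = -78 (z = -54 + 6*((-1 + 0) - 3) = -54 + 6*(-1 - 3) = -54 + 6*(-4) = -54 - 24 = -78)
x(R, U) = -9*U
c(E, n) = -78 + n
L(C) = 103/2 (L(C) = -(-78 - 25)/2 = -½*(-103) = 103/2)
1/(-67565 + (-13 + L(x(-5, 1)))*(-68)) = 1/(-67565 + (-13 + 103/2)*(-68)) = 1/(-67565 + (77/2)*(-68)) = 1/(-67565 - 2618) = 1/(-70183) = -1/70183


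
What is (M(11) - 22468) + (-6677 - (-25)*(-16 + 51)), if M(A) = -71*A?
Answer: -29051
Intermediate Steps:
(M(11) - 22468) + (-6677 - (-25)*(-16 + 51)) = (-71*11 - 22468) + (-6677 - (-25)*(-16 + 51)) = (-781 - 22468) + (-6677 - (-25)*35) = -23249 + (-6677 - 1*(-875)) = -23249 + (-6677 + 875) = -23249 - 5802 = -29051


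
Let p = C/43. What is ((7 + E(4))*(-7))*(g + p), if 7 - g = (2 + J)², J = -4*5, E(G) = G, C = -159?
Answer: 1061830/43 ≈ 24694.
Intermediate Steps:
p = -159/43 ≈ -3.6977
J = -20
g = -317 (g = 7 - (2 - 20)² = 7 - 1*(-18)² = 7 - 1*324 = 7 - 324 = -317)
((7 + E(4))*(-7))*(g + p) = ((7 + 4)*(-7))*(-317 - 159/43) = (11*(-7))*(-13790/43) = -77*(-13790/43) = 1061830/43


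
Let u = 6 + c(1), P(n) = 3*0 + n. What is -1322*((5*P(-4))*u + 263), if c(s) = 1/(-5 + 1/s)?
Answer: -195656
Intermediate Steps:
P(n) = n (P(n) = 0 + n = n)
u = 23/4 (u = 6 - 1*1/(-1 + 5*1) = 6 - 1*1/(-1 + 5) = 6 - 1*1/4 = 6 - 1*1*1/4 = 6 - 1/4 = 23/4 ≈ 5.7500)
-1322*((5*P(-4))*u + 263) = -1322*((5*(-4))*(23/4) + 263) = -1322*(-20*23/4 + 263) = -1322*(-115 + 263) = -1322*148 = -195656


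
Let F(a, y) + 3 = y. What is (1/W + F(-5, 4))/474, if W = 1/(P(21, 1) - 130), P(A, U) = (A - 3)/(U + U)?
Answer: -20/79 ≈ -0.25316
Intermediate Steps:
F(a, y) = -3 + y
P(A, U) = (-3 + A)/(2*U) (P(A, U) = (-3 + A)/((2*U)) = (-3 + A)*(1/(2*U)) = (-3 + A)/(2*U))
W = -1/121 (W = 1/((½)*(-3 + 21)/1 - 130) = 1/((½)*1*18 - 130) = 1/(9 - 130) = 1/(-121) = -1/121 ≈ -0.0082645)
(1/W + F(-5, 4))/474 = (1/(-1/121) + (-3 + 4))/474 = (-121 + 1)*(1/474) = -120*1/474 = -20/79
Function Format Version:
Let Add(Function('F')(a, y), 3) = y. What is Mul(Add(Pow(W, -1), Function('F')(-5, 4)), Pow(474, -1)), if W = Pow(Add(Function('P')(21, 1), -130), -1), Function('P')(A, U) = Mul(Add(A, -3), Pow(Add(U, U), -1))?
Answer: Rational(-20, 79) ≈ -0.25316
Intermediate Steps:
Function('F')(a, y) = Add(-3, y)
Function('P')(A, U) = Mul(Rational(1, 2), Pow(U, -1), Add(-3, A)) (Function('P')(A, U) = Mul(Add(-3, A), Pow(Mul(2, U), -1)) = Mul(Add(-3, A), Mul(Rational(1, 2), Pow(U, -1))) = Mul(Rational(1, 2), Pow(U, -1), Add(-3, A)))
W = Rational(-1, 121) (W = Pow(Add(Mul(Rational(1, 2), Pow(1, -1), Add(-3, 21)), -130), -1) = Pow(Add(Mul(Rational(1, 2), 1, 18), -130), -1) = Pow(Add(9, -130), -1) = Pow(-121, -1) = Rational(-1, 121) ≈ -0.0082645)
Mul(Add(Pow(W, -1), Function('F')(-5, 4)), Pow(474, -1)) = Mul(Add(Pow(Rational(-1, 121), -1), Add(-3, 4)), Pow(474, -1)) = Mul(Add(-121, 1), Rational(1, 474)) = Mul(-120, Rational(1, 474)) = Rational(-20, 79)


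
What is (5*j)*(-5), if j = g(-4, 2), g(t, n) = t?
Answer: 100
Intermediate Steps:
j = -4
(5*j)*(-5) = (5*(-4))*(-5) = -20*(-5) = 100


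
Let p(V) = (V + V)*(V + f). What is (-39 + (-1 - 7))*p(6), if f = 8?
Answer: -7896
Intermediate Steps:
p(V) = 2*V*(8 + V) (p(V) = (V + V)*(V + 8) = (2*V)*(8 + V) = 2*V*(8 + V))
(-39 + (-1 - 7))*p(6) = (-39 + (-1 - 7))*(2*6*(8 + 6)) = (-39 - 8)*(2*6*14) = -47*168 = -7896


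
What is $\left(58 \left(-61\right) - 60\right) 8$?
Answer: $-28784$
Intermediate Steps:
$\left(58 \left(-61\right) - 60\right) 8 = \left(-3538 - 60\right) 8 = \left(-3598\right) 8 = -28784$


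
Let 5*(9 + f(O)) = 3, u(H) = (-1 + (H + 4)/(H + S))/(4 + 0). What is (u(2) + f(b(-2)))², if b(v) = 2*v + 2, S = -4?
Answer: 2209/25 ≈ 88.360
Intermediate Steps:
u(H) = -¼ + (4 + H)/(4*(-4 + H)) (u(H) = (-1 + (H + 4)/(H - 4))/(4 + 0) = (-1 + (4 + H)/(-4 + H))/4 = (-1 + (4 + H)/(-4 + H))*(¼) = -¼ + (4 + H)/(4*(-4 + H)))
b(v) = 2 + 2*v
f(O) = -42/5 (f(O) = -9 + (⅕)*3 = -9 + ⅗ = -42/5)
(u(2) + f(b(-2)))² = (2/(-4 + 2) - 42/5)² = (2/(-2) - 42/5)² = (2*(-½) - 42/5)² = (-1 - 42/5)² = (-47/5)² = 2209/25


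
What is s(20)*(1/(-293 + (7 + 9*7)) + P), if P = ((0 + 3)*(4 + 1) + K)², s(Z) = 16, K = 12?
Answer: 2601056/223 ≈ 11664.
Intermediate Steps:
P = 729 (P = ((0 + 3)*(4 + 1) + 12)² = (3*5 + 12)² = (15 + 12)² = 27² = 729)
s(20)*(1/(-293 + (7 + 9*7)) + P) = 16*(1/(-293 + (7 + 9*7)) + 729) = 16*(1/(-293 + (7 + 63)) + 729) = 16*(1/(-293 + 70) + 729) = 16*(1/(-223) + 729) = 16*(-1/223 + 729) = 16*(162566/223) = 2601056/223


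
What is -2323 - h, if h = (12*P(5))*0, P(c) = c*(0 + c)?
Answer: -2323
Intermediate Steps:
P(c) = c**2 (P(c) = c*c = c**2)
h = 0 (h = (12*5**2)*0 = (12*25)*0 = 300*0 = 0)
-2323 - h = -2323 - 1*0 = -2323 + 0 = -2323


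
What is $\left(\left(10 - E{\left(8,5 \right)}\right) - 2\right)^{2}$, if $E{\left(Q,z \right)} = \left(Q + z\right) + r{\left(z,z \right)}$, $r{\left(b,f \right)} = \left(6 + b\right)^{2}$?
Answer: $15876$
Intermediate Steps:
$E{\left(Q,z \right)} = Q + z + \left(6 + z\right)^{2}$ ($E{\left(Q,z \right)} = \left(Q + z\right) + \left(6 + z\right)^{2} = Q + z + \left(6 + z\right)^{2}$)
$\left(\left(10 - E{\left(8,5 \right)}\right) - 2\right)^{2} = \left(\left(10 - \left(8 + 5 + \left(6 + 5\right)^{2}\right)\right) - 2\right)^{2} = \left(\left(10 - \left(8 + 5 + 11^{2}\right)\right) - 2\right)^{2} = \left(\left(10 - \left(8 + 5 + 121\right)\right) - 2\right)^{2} = \left(\left(10 - 134\right) - 2\right)^{2} = \left(-124 - 2\right)^{2} = \left(-126\right)^{2} = 15876$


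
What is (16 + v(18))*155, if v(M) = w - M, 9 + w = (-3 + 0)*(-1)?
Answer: -1240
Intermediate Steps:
w = -6 (w = -9 + (-3 + 0)*(-1) = -9 - 3*(-1) = -9 + 3 = -6)
v(M) = -6 - M
(16 + v(18))*155 = (16 + (-6 - 1*18))*155 = (16 + (-6 - 18))*155 = (16 - 24)*155 = -8*155 = -1240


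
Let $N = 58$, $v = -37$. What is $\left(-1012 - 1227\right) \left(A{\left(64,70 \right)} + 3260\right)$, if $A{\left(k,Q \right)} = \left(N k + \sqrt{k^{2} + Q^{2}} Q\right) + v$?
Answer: $-15527465 - 313460 \sqrt{2249} \approx -3.0393 \cdot 10^{7}$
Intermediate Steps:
$A{\left(k,Q \right)} = -37 + 58 k + Q \sqrt{Q^{2} + k^{2}}$ ($A{\left(k,Q \right)} = \left(58 k + \sqrt{k^{2} + Q^{2}} Q\right) - 37 = \left(58 k + \sqrt{Q^{2} + k^{2}} Q\right) - 37 = \left(58 k + Q \sqrt{Q^{2} + k^{2}}\right) - 37 = -37 + 58 k + Q \sqrt{Q^{2} + k^{2}}$)
$\left(-1012 - 1227\right) \left(A{\left(64,70 \right)} + 3260\right) = \left(-1012 - 1227\right) \left(\left(-37 + 58 \cdot 64 + 70 \sqrt{70^{2} + 64^{2}}\right) + 3260\right) = - 2239 \left(\left(-37 + 3712 + 70 \sqrt{4900 + 4096}\right) + 3260\right) = - 2239 \left(\left(-37 + 3712 + 70 \sqrt{8996}\right) + 3260\right) = - 2239 \left(\left(-37 + 3712 + 70 \cdot 2 \sqrt{2249}\right) + 3260\right) = - 2239 \left(\left(-37 + 3712 + 140 \sqrt{2249}\right) + 3260\right) = - 2239 \left(\left(3675 + 140 \sqrt{2249}\right) + 3260\right) = - 2239 \left(6935 + 140 \sqrt{2249}\right) = -15527465 - 313460 \sqrt{2249}$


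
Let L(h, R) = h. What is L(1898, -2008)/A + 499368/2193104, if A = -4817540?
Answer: 2886493754/12698757505 ≈ 0.22731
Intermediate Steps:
L(1898, -2008)/A + 499368/2193104 = 1898/(-4817540) + 499368/2193104 = 1898*(-1/4817540) + 499368*(1/2193104) = -73/185290 + 62421/274138 = 2886493754/12698757505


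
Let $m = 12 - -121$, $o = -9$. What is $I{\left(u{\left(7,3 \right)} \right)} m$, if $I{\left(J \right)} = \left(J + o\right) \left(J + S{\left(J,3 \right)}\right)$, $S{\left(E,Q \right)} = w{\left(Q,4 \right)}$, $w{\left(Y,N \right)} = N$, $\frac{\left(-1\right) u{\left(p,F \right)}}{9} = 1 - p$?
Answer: $347130$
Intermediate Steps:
$u{\left(p,F \right)} = -9 + 9 p$ ($u{\left(p,F \right)} = - 9 \left(1 - p\right) = -9 + 9 p$)
$S{\left(E,Q \right)} = 4$
$m = 133$ ($m = 12 + 121 = 133$)
$I{\left(J \right)} = \left(-9 + J\right) \left(4 + J\right)$ ($I{\left(J \right)} = \left(J - 9\right) \left(J + 4\right) = \left(-9 + J\right) \left(4 + J\right)$)
$I{\left(u{\left(7,3 \right)} \right)} m = \left(-36 + \left(-9 + 9 \cdot 7\right)^{2} - 5 \left(-9 + 9 \cdot 7\right)\right) 133 = \left(-36 + \left(-9 + 63\right)^{2} - 5 \left(-9 + 63\right)\right) 133 = \left(-36 + 54^{2} - 270\right) 133 = \left(-36 + 2916 - 270\right) 133 = 2610 \cdot 133 = 347130$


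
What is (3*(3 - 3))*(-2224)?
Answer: 0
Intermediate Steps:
(3*(3 - 3))*(-2224) = (3*0)*(-2224) = 0*(-2224) = 0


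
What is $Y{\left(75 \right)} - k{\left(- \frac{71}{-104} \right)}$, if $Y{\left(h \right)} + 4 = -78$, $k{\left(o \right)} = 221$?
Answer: $-303$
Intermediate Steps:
$Y{\left(h \right)} = -82$ ($Y{\left(h \right)} = -4 - 78 = -82$)
$Y{\left(75 \right)} - k{\left(- \frac{71}{-104} \right)} = -82 - 221 = -303$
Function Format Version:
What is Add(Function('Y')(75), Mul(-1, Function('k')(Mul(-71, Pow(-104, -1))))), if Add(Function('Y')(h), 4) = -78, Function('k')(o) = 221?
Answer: -303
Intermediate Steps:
Function('Y')(h) = -82 (Function('Y')(h) = Add(-4, -78) = -82)
Add(Function('Y')(75), Mul(-1, Function('k')(Mul(-71, Pow(-104, -1))))) = Add(-82, Mul(-1, 221)) = Add(-82, -221) = -303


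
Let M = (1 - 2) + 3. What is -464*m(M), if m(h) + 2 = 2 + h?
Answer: -928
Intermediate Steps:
M = 2 (M = -1 + 3 = 2)
m(h) = h (m(h) = -2 + (2 + h) = h)
-464*m(M) = -464*2 = -928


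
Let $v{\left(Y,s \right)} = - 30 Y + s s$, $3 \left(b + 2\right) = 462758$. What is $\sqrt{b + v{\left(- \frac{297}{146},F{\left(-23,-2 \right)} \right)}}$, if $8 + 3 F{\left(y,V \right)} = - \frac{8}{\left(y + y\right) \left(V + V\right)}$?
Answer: $\frac{2 \sqrt{978820329034}}{5037} \approx 392.83$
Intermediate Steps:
$F{\left(y,V \right)} = - \frac{8}{3} - \frac{2}{3 V y}$ ($F{\left(y,V \right)} = - \frac{8}{3} + \frac{\left(-8\right) \frac{1}{\left(y + y\right) \left(V + V\right)}}{3} = - \frac{8}{3} + \frac{\left(-8\right) \frac{1}{2 y 2 V}}{3} = - \frac{8}{3} + \frac{\left(-8\right) \frac{1}{4 V y}}{3} = - \frac{8}{3} + \frac{\left(-2\right) \frac{1}{V} \frac{1}{y}}{3} = - \frac{8}{3} - \frac{2}{3 V y}$)
$b = \frac{462752}{3}$ ($b = -2 + \frac{1}{3} \cdot 462758 = -2 + \frac{462758}{3} = \frac{462752}{3} \approx 1.5425 \cdot 10^{5}$)
$v{\left(Y,s \right)} = s^{2} - 30 Y$ ($v{\left(Y,s \right)} = - 30 Y + s^{2} = s^{2} - 30 Y$)
$\sqrt{b + v{\left(- \frac{297}{146},F{\left(-23,-2 \right)} \right)}} = \sqrt{\frac{462752}{3} + \left(\left(- \frac{8}{3} - \frac{2}{3 \left(-2\right) \left(-23\right)}\right)^{2} - 30 \left(- \frac{297}{146}\right)\right)} = \sqrt{\frac{462752}{3} + \left(\left(- \frac{8}{3} - \left(- \frac{1}{3}\right) \left(- \frac{1}{23}\right)\right)^{2} - 30 \left(\left(-297\right) \frac{1}{146}\right)\right)} = \sqrt{\frac{462752}{3} + \left(\left(- \frac{8}{3} - \frac{1}{69}\right)^{2} - - \frac{4455}{73}\right)} = \sqrt{\frac{462752}{3} + \left(\left(- \frac{185}{69}\right)^{2} + \frac{4455}{73}\right)} = \sqrt{\frac{462752}{3} + \left(\frac{34225}{4761} + \frac{4455}{73}\right)} = \sqrt{\frac{462752}{3} + \frac{23708680}{347553}} = \sqrt{\frac{53633990632}{347553}} = \frac{2 \sqrt{978820329034}}{5037}$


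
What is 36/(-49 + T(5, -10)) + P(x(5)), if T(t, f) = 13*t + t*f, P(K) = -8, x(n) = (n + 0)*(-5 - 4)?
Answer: -154/17 ≈ -9.0588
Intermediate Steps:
x(n) = -9*n (x(n) = n*(-9) = -9*n)
T(t, f) = 13*t + f*t
36/(-49 + T(5, -10)) + P(x(5)) = 36/(-49 + 5*(13 - 10)) - 8 = 36/(-49 + 5*3) - 8 = 36/(-49 + 15) - 8 = 36/(-34) - 8 = -1/34*36 - 8 = -18/17 - 8 = -154/17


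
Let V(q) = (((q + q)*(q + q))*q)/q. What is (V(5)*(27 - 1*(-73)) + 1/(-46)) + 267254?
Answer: 12753683/46 ≈ 2.7725e+5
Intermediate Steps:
V(q) = 4*q² (V(q) = (((2*q)*(2*q))*q)/q = ((4*q²)*q)/q = (4*q³)/q = 4*q²)
(V(5)*(27 - 1*(-73)) + 1/(-46)) + 267254 = ((4*5²)*(27 - 1*(-73)) + 1/(-46)) + 267254 = ((4*25)*(27 + 73) - 1/46) + 267254 = (100*100 - 1/46) + 267254 = (10000 - 1/46) + 267254 = 459999/46 + 267254 = 12753683/46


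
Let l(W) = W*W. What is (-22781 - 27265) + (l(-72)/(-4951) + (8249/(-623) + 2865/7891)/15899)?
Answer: -19366952639820628274/386974925867257 ≈ -50047.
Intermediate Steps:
l(W) = W**2
(-22781 - 27265) + (l(-72)/(-4951) + (8249/(-623) + 2865/7891)/15899) = (-22781 - 27265) + ((-72)**2/(-4951) + (8249/(-623) + 2865/7891)/15899) = -50046 + (5184*(-1/4951) + (8249*(-1/623) + 2865*(1/7891))*(1/15899)) = -50046 + (-5184/4951 + (-8249/623 + 2865/7891)*(1/15899)) = -50046 + (-5184/4951 - 63307964/4916093*1/15899) = -50046 + (-5184/4951 - 63307964/78160962607) = -50046 - 405499867884452/386974925867257 = -19366952639820628274/386974925867257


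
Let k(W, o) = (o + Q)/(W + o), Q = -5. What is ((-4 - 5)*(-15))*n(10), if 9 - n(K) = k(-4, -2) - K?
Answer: 4815/2 ≈ 2407.5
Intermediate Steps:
k(W, o) = (-5 + o)/(W + o) (k(W, o) = (o - 5)/(W + o) = (-5 + o)/(W + o))
n(K) = 47/6 + K (n(K) = 9 - ((-5 - 2)/(-4 - 2) - K) = 9 - (-7/(-6) - K) = 9 - (-1/6*(-7) - K) = 9 - (7/6 - K) = 9 + (-7/6 + K) = 47/6 + K)
((-4 - 5)*(-15))*n(10) = ((-4 - 5)*(-15))*(47/6 + 10) = -9*(-15)*(107/6) = 135*(107/6) = 4815/2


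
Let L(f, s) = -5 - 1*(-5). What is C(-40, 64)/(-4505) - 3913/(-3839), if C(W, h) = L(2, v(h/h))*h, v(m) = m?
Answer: 3913/3839 ≈ 1.0193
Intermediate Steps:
L(f, s) = 0 (L(f, s) = -5 + 5 = 0)
C(W, h) = 0 (C(W, h) = 0*h = 0)
C(-40, 64)/(-4505) - 3913/(-3839) = 0/(-4505) - 3913/(-3839) = 0*(-1/4505) - 3913*(-1/3839) = 0 + 3913/3839 = 3913/3839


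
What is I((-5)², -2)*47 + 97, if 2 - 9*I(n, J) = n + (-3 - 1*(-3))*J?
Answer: -208/9 ≈ -23.111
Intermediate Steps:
I(n, J) = 2/9 - n/9 (I(n, J) = 2/9 - (n + (-3 - 1*(-3))*J)/9 = 2/9 - (n + (-3 + 3)*J)/9 = 2/9 - (n + 0*J)/9 = 2/9 - (n + 0)/9 = 2/9 - n/9)
I((-5)², -2)*47 + 97 = (2/9 - ⅑*(-5)²)*47 + 97 = (2/9 - ⅑*25)*47 + 97 = (2/9 - 25/9)*47 + 97 = -23/9*47 + 97 = -1081/9 + 97 = -208/9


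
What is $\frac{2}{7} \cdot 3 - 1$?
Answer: $- \frac{1}{7} \approx -0.14286$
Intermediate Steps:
$\frac{2}{7} \cdot 3 - 1 = \frac{6}{7} - 1 = - \frac{1}{7}$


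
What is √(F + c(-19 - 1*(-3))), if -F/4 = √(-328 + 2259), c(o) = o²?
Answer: 2*√(64 - √1931) ≈ 8.9570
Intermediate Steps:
F = -4*√1931 (F = -4*√(-328 + 2259) = -4*√1931 ≈ -175.77)
√(F + c(-19 - 1*(-3))) = √(-4*√1931 + (-19 - 1*(-3))²) = √(-4*√1931 + (-19 + 3)²) = √(-4*√1931 + (-16)²) = √(-4*√1931 + 256) = √(256 - 4*√1931)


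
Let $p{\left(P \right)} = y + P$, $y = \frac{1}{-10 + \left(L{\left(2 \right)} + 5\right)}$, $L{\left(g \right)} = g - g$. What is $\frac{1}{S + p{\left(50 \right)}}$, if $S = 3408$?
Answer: $\frac{5}{17289} \approx 0.0002892$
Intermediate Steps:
$L{\left(g \right)} = 0$
$y = - \frac{1}{5}$ ($y = \frac{1}{-10 + \left(0 + 5\right)} = \frac{1}{-10 + 5} = \frac{1}{-5} = - \frac{1}{5} \approx -0.2$)
$p{\left(P \right)} = - \frac{1}{5} + P$
$\frac{1}{S + p{\left(50 \right)}} = \frac{1}{3408 + \left(- \frac{1}{5} + 50\right)} = \frac{1}{3408 + \frac{249}{5}} = \frac{1}{\frac{17289}{5}} = \frac{5}{17289}$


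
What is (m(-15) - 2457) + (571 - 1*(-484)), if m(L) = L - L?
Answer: -1402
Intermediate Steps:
m(L) = 0
(m(-15) - 2457) + (571 - 1*(-484)) = (0 - 2457) + (571 - 1*(-484)) = -2457 + (571 + 484) = -2457 + 1055 = -1402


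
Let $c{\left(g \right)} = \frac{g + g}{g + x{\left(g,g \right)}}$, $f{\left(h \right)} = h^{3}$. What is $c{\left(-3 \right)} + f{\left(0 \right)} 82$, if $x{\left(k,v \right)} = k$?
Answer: $1$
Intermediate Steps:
$c{\left(g \right)} = 1$ ($c{\left(g \right)} = \frac{g + g}{g + g} = \frac{2 g}{2 g} = 2 g \frac{1}{2 g} = 1$)
$c{\left(-3 \right)} + f{\left(0 \right)} 82 = 1 + 0^{3} \cdot 82 = 1 + 0 \cdot 82 = 1 + 0 = 1$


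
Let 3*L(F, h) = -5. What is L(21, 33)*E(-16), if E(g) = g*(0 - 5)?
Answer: -400/3 ≈ -133.33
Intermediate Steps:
L(F, h) = -5/3 (L(F, h) = (1/3)*(-5) = -5/3)
E(g) = -5*g (E(g) = g*(-5) = -5*g)
L(21, 33)*E(-16) = -(-25)*(-16)/3 = -5/3*80 = -400/3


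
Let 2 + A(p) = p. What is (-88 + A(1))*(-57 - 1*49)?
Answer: 9434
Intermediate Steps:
A(p) = -2 + p
(-88 + A(1))*(-57 - 1*49) = (-88 + (-2 + 1))*(-57 - 1*49) = (-88 - 1)*(-57 - 49) = -89*(-106) = 9434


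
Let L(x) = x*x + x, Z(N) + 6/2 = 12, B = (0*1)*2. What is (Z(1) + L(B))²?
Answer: 81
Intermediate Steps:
B = 0 (B = 0*2 = 0)
Z(N) = 9 (Z(N) = -3 + 12 = 9)
L(x) = x + x² (L(x) = x² + x = x + x²)
(Z(1) + L(B))² = (9 + 0*(1 + 0))² = (9 + 0*1)² = (9 + 0)² = 9² = 81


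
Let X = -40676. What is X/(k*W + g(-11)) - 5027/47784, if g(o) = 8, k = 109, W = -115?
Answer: 170971705/54417288 ≈ 3.1419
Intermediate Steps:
X/(k*W + g(-11)) - 5027/47784 = -40676/(109*(-115) + 8) - 5027/47784 = -40676/(-12535 + 8) - 5027*1/47784 = -40676/(-12527) - 457/4344 = -40676*(-1/12527) - 457/4344 = 40676/12527 - 457/4344 = 170971705/54417288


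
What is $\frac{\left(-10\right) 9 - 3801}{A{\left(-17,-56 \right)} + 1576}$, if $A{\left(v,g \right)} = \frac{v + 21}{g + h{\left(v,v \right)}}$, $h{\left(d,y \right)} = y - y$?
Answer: $- \frac{54474}{22063} \approx -2.469$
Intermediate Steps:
$h{\left(d,y \right)} = 0$
$A{\left(v,g \right)} = \frac{21 + v}{g}$ ($A{\left(v,g \right)} = \frac{v + 21}{g + 0} = \frac{21 + v}{g}$)
$\frac{\left(-10\right) 9 - 3801}{A{\left(-17,-56 \right)} + 1576} = \frac{\left(-10\right) 9 - 3801}{\frac{21 - 17}{-56} + 1576} = \frac{-90 - 3801}{\left(- \frac{1}{56}\right) 4 + 1576} = - \frac{3891}{- \frac{1}{14} + 1576} = - \frac{3891}{\frac{22063}{14}} = \left(-3891\right) \frac{14}{22063} = - \frac{54474}{22063}$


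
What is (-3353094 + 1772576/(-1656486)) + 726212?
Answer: -167361347278/63711 ≈ -2.6269e+6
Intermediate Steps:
(-3353094 + 1772576/(-1656486)) + 726212 = (-3353094 + 1772576*(-1/1656486)) + 726212 = (-3353094 - 68176/63711) + 726212 = -213629040010/63711 + 726212 = -167361347278/63711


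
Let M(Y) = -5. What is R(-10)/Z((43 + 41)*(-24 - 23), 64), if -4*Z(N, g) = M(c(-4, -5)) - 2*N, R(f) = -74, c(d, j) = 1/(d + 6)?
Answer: 296/7891 ≈ 0.037511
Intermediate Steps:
c(d, j) = 1/(6 + d)
Z(N, g) = 5/4 + N/2 (Z(N, g) = -(-5 - 2*N)/4 = 5/4 + N/2)
R(-10)/Z((43 + 41)*(-24 - 23), 64) = -74/(5/4 + ((43 + 41)*(-24 - 23))/2) = -74/(5/4 + (84*(-47))/2) = -74/(5/4 + (½)*(-3948)) = -74/(5/4 - 1974) = -74/(-7891/4) = -74*(-4/7891) = 296/7891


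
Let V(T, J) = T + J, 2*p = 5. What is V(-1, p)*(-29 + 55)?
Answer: 39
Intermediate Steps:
p = 5/2 (p = (½)*5 = 5/2 ≈ 2.5000)
V(T, J) = J + T
V(-1, p)*(-29 + 55) = (5/2 - 1)*(-29 + 55) = (3/2)*26 = 39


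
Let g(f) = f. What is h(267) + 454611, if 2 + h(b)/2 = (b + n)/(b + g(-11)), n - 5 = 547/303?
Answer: 17631560851/38784 ≈ 4.5461e+5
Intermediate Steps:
n = 2062/303 (n = 5 + 547/303 = 2062/303 ≈ 6.8053)
h(b) = -4 + 2*(2062/303 + b)/(-11 + b) (h(b) = -4 + 2*((b + 2062/303)/(b - 11)) = -4 + 2*((2062/303 + b)/(-11 + b)) = -4 + 2*(2062/303 + b)/(-11 + b))
h(267) + 454611 = 2*(8728 - 303*267)/(303*(-11 + 267)) + 454611 = (2/303)*(8728 - 80901)/256 + 454611 = (2/303)*(1/256)*(-72173) + 454611 = -72173/38784 + 454611 = 17631560851/38784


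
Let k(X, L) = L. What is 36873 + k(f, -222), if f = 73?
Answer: 36651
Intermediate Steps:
36873 + k(f, -222) = 36873 - 222 = 36651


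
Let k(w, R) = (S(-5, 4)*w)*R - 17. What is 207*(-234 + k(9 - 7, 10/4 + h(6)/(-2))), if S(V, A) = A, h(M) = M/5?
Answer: -244053/5 ≈ -48811.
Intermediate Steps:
h(M) = M/5 (h(M) = M*(⅕) = M/5)
k(w, R) = -17 + 4*R*w (k(w, R) = (4*w)*R - 17 = 4*R*w - 17 = -17 + 4*R*w)
207*(-234 + k(9 - 7, 10/4 + h(6)/(-2))) = 207*(-234 + (-17 + 4*(10/4 + ((⅕)*6)/(-2))*(9 - 7))) = 207*(-234 + (-17 + 4*(10*(¼) + (6/5)*(-½))*2)) = 207*(-234 + (-17 + 4*(5/2 - ⅗)*2)) = 207*(-234 + (-17 + 4*(19/10)*2)) = 207*(-234 + (-17 + 76/5)) = 207*(-234 - 9/5) = 207*(-1179/5) = -244053/5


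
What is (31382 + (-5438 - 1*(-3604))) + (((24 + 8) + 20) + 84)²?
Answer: 48044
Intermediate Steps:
(31382 + (-5438 - 1*(-3604))) + (((24 + 8) + 20) + 84)² = (31382 + (-5438 + 3604)) + ((32 + 20) + 84)² = (31382 - 1834) + (52 + 84)² = 29548 + 136² = 29548 + 18496 = 48044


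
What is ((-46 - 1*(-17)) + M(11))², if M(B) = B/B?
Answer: 784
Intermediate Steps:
M(B) = 1
((-46 - 1*(-17)) + M(11))² = ((-46 - 1*(-17)) + 1)² = ((-46 + 17) + 1)² = (-29 + 1)² = (-28)² = 784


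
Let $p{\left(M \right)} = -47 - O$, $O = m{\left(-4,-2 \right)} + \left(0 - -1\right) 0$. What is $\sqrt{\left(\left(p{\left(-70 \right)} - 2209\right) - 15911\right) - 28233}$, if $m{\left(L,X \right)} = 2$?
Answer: $i \sqrt{46402} \approx 215.41 i$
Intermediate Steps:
$O = 2$ ($O = 2 + \left(0 - -1\right) 0 = 2 + \left(0 + 1\right) 0 = 2 + 1 \cdot 0 = 2 + 0 = 2$)
$p{\left(M \right)} = -49$ ($p{\left(M \right)} = -47 - 2 = -49$)
$\sqrt{\left(\left(p{\left(-70 \right)} - 2209\right) - 15911\right) - 28233} = \sqrt{\left(\left(-49 - 2209\right) - 15911\right) - 28233} = \sqrt{\left(-2258 - 15911\right) - 28233} = \sqrt{-18169 - 28233} = \sqrt{-46402} = i \sqrt{46402}$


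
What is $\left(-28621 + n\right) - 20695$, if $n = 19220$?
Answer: $-30096$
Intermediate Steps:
$\left(-28621 + n\right) - 20695 = \left(-28621 + 19220\right) - 20695 = -9401 - 20695 = -30096$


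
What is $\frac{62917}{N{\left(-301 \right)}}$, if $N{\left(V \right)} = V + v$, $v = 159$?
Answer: $- \frac{62917}{142} \approx -443.08$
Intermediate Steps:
$N{\left(V \right)} = 159 + V$ ($N{\left(V \right)} = V + 159 = 159 + V$)
$\frac{62917}{N{\left(-301 \right)}} = \frac{62917}{159 - 301} = \frac{62917}{-142} = 62917 \left(- \frac{1}{142}\right) = - \frac{62917}{142}$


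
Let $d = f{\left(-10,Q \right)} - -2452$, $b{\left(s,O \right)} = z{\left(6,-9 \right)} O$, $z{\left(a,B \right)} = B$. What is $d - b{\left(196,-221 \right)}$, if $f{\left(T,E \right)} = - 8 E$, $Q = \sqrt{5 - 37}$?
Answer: $463 - 32 i \sqrt{2} \approx 463.0 - 45.255 i$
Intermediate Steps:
$Q = 4 i \sqrt{2}$ ($Q = \sqrt{-32} = 4 i \sqrt{2} \approx 5.6569 i$)
$b{\left(s,O \right)} = - 9 O$
$d = 2452 - 32 i \sqrt{2}$ ($d = - 8 \cdot 4 i \sqrt{2} - -2452 = - 32 i \sqrt{2} + 2452 = 2452 - 32 i \sqrt{2} \approx 2452.0 - 45.255 i$)
$d - b{\left(196,-221 \right)} = \left(2452 - 32 i \sqrt{2}\right) - \left(-9\right) \left(-221\right) = \left(2452 - 32 i \sqrt{2}\right) - 1989 = 463 - 32 i \sqrt{2}$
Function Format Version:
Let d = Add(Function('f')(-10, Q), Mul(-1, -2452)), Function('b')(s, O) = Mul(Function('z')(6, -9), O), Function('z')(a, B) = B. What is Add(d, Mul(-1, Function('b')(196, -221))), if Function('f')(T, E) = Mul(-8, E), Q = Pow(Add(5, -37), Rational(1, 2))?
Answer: Add(463, Mul(-32, I, Pow(2, Rational(1, 2)))) ≈ Add(463.00, Mul(-45.255, I))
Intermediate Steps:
Q = Mul(4, I, Pow(2, Rational(1, 2))) (Q = Pow(-32, Rational(1, 2)) = Mul(4, I, Pow(2, Rational(1, 2))) ≈ Mul(5.6569, I))
Function('b')(s, O) = Mul(-9, O)
d = Add(2452, Mul(-32, I, Pow(2, Rational(1, 2)))) (d = Add(Mul(-8, Mul(4, I, Pow(2, Rational(1, 2)))), Mul(-1, -2452)) = Add(Mul(-32, I, Pow(2, Rational(1, 2))), 2452) = Add(2452, Mul(-32, I, Pow(2, Rational(1, 2)))) ≈ Add(2452.0, Mul(-45.255, I)))
Add(d, Mul(-1, Function('b')(196, -221))) = Add(Add(2452, Mul(-32, I, Pow(2, Rational(1, 2)))), Mul(-1, Mul(-9, -221))) = Add(Add(2452, Mul(-32, I, Pow(2, Rational(1, 2)))), Mul(-1, 1989)) = Add(Add(2452, Mul(-32, I, Pow(2, Rational(1, 2)))), -1989) = Add(463, Mul(-32, I, Pow(2, Rational(1, 2))))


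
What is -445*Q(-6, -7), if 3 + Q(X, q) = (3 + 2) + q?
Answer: 2225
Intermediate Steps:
Q(X, q) = 2 + q (Q(X, q) = -3 + ((3 + 2) + q) = -3 + (5 + q) = 2 + q)
-445*Q(-6, -7) = -445*(2 - 7) = -445*(-5) = 2225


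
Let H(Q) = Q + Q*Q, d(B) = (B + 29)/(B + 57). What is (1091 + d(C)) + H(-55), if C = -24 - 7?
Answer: 52792/13 ≈ 4060.9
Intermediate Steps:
C = -31
d(B) = (29 + B)/(57 + B)
H(Q) = Q + Q²
(1091 + d(C)) + H(-55) = (1091 + (29 - 31)/(57 - 31)) - 55*(1 - 55) = (1091 - 2/26) - 55*(-54) = (1091 + (1/26)*(-2)) + 2970 = (1091 - 1/13) + 2970 = 14182/13 + 2970 = 52792/13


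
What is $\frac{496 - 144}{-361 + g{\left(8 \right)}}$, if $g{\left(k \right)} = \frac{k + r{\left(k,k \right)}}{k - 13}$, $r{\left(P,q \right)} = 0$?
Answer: $- \frac{1760}{1813} \approx -0.97077$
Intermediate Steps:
$g{\left(k \right)} = \frac{k}{-13 + k}$ ($g{\left(k \right)} = \frac{k + 0}{k - 13} = \frac{k}{-13 + k}$)
$\frac{496 - 144}{-361 + g{\left(8 \right)}} = \frac{496 - 144}{-361 + \frac{8}{-13 + 8}} = \frac{352}{-361 + \frac{8}{-5}} = \frac{352}{-361 + 8 \left(- \frac{1}{5}\right)} = \frac{352}{-361 - \frac{8}{5}} = \frac{352}{- \frac{1813}{5}} = 352 \left(- \frac{5}{1813}\right) = - \frac{1760}{1813}$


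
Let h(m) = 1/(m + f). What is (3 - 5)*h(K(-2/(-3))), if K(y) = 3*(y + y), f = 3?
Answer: -2/7 ≈ -0.28571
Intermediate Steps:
K(y) = 6*y (K(y) = 3*(2*y) = 6*y)
h(m) = 1/(3 + m) (h(m) = 1/(m + 3) = 1/(3 + m))
(3 - 5)*h(K(-2/(-3))) = (3 - 5)/(3 + 6*(-2/(-3))) = -2/(3 + 6*(-2*(-⅓))) = -2/(3 + 6*(⅔)) = -2/(3 + 4) = -2/7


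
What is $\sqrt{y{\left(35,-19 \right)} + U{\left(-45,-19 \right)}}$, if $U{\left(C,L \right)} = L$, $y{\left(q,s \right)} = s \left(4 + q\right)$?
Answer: $2 i \sqrt{190} \approx 27.568 i$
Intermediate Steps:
$\sqrt{y{\left(35,-19 \right)} + U{\left(-45,-19 \right)}} = \sqrt{- 19 \left(4 + 35\right) - 19} = \sqrt{\left(-19\right) 39 - 19} = \sqrt{-741 - 19} = \sqrt{-760} = 2 i \sqrt{190}$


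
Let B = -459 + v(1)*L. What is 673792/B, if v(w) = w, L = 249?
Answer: -48128/15 ≈ -3208.5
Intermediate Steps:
B = -210 (B = -459 + 1*249 = -459 + 249 = -210)
673792/B = 673792/(-210) = 673792*(-1/210) = -48128/15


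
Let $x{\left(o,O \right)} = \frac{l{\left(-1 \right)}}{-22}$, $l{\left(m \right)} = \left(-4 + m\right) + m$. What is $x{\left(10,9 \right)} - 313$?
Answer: $- \frac{3440}{11} \approx -312.73$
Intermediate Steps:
$l{\left(m \right)} = -4 + 2 m$
$x{\left(o,O \right)} = \frac{3}{11}$ ($x{\left(o,O \right)} = \frac{-4 + 2 \left(-1\right)}{-22} = \left(-4 - 2\right) \left(- \frac{1}{22}\right) = \left(-6\right) \left(- \frac{1}{22}\right) = \frac{3}{11}$)
$x{\left(10,9 \right)} - 313 = \frac{3}{11} - 313 = - \frac{3440}{11}$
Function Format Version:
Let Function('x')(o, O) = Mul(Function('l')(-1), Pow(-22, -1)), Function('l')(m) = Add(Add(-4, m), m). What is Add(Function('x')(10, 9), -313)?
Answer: Rational(-3440, 11) ≈ -312.73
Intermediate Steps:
Function('l')(m) = Add(-4, Mul(2, m))
Function('x')(o, O) = Rational(3, 11) (Function('x')(o, O) = Mul(Add(-4, Mul(2, -1)), Pow(-22, -1)) = Mul(Add(-4, -2), Rational(-1, 22)) = Mul(-6, Rational(-1, 22)) = Rational(3, 11))
Add(Function('x')(10, 9), -313) = Add(Rational(3, 11), -313) = Rational(-3440, 11)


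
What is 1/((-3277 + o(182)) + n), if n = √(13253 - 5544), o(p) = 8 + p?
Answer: -3087/9521860 - √7709/9521860 ≈ -0.00033342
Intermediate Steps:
n = √7709 ≈ 87.801
1/((-3277 + o(182)) + n) = 1/((-3277 + (8 + 182)) + √7709) = 1/((-3277 + 190) + √7709) = 1/(-3087 + √7709)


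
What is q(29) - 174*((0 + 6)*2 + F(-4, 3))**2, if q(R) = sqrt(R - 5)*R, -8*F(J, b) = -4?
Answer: -54375/2 + 58*sqrt(6) ≈ -27045.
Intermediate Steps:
F(J, b) = 1/2 (F(J, b) = -1/8*(-4) = 1/2)
q(R) = R*sqrt(-5 + R) (q(R) = sqrt(-5 + R)*R = R*sqrt(-5 + R))
q(29) - 174*((0 + 6)*2 + F(-4, 3))**2 = 29*sqrt(-5 + 29) - 174*((0 + 6)*2 + 1/2)**2 = 29*sqrt(24) - 174*(6*2 + 1/2)**2 = 29*(2*sqrt(6)) - 174*(12 + 1/2)**2 = 58*sqrt(6) - 174*(25/2)**2 = 58*sqrt(6) - 174*625/4 = 58*sqrt(6) - 54375/2 = -54375/2 + 58*sqrt(6)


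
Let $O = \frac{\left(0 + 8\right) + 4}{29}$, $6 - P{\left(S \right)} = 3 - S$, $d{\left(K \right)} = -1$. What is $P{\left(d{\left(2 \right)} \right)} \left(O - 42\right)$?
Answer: $- \frac{2412}{29} \approx -83.172$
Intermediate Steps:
$P{\left(S \right)} = 3 + S$ ($P{\left(S \right)} = 6 - \left(3 - S\right) = 6 + \left(-3 + S\right) = 3 + S$)
$O = \frac{12}{29}$ ($O = \left(8 + 4\right) \frac{1}{29} = 12 \cdot \frac{1}{29} = \frac{12}{29} \approx 0.41379$)
$P{\left(d{\left(2 \right)} \right)} \left(O - 42\right) = \left(3 - 1\right) \left(\frac{12}{29} - 42\right) = 2 \left(- \frac{1206}{29}\right) = - \frac{2412}{29}$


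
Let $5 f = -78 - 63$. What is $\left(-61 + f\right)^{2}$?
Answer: $\frac{198916}{25} \approx 7956.6$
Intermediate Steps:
$f = - \frac{141}{5}$ ($f = \frac{-78 - 63}{5} = \frac{1}{5} \left(-141\right) = - \frac{141}{5} \approx -28.2$)
$\left(-61 + f\right)^{2} = \left(-61 - \frac{141}{5}\right)^{2} = \left(- \frac{446}{5}\right)^{2} = \frac{198916}{25}$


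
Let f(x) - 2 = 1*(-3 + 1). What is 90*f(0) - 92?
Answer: -92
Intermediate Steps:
f(x) = 0 (f(x) = 2 + 1*(-3 + 1) = 2 + 1*(-2) = 2 - 2 = 0)
90*f(0) - 92 = 90*0 - 92 = 0 - 92 = -92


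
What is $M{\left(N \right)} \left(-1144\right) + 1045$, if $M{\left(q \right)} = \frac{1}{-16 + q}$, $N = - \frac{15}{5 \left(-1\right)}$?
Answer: $1133$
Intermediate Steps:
$N = 3$ ($N = - \frac{15}{-5} = \left(-15\right) \left(- \frac{1}{5}\right) = 3$)
$M{\left(N \right)} \left(-1144\right) + 1045 = \frac{1}{-16 + 3} \left(-1144\right) + 1045 = \frac{1}{-13} \left(-1144\right) + 1045 = \left(- \frac{1}{13}\right) \left(-1144\right) + 1045 = 88 + 1045 = 1133$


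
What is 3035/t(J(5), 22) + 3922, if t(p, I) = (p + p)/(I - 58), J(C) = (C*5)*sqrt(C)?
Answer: 3922 - 10926*sqrt(5)/25 ≈ 2944.8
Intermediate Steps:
J(C) = 5*C**(3/2) (J(C) = (5*C)*sqrt(C) = 5*C**(3/2))
t(p, I) = 2*p/(-58 + I) (t(p, I) = (2*p)/(-58 + I) = 2*p/(-58 + I))
3035/t(J(5), 22) + 3922 = 3035/((2*(5*5**(3/2))/(-58 + 22))) + 3922 = 3035/((2*(5*(5*sqrt(5)))/(-36))) + 3922 = 3035/((2*(25*sqrt(5))*(-1/36))) + 3922 = 3035/((-25*sqrt(5)/18)) + 3922 = 3035*(-18*sqrt(5)/125) + 3922 = -10926*sqrt(5)/25 + 3922 = 3922 - 10926*sqrt(5)/25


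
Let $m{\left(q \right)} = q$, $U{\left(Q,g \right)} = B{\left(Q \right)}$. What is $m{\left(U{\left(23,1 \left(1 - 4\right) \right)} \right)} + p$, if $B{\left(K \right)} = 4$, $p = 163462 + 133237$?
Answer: $296703$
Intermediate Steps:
$p = 296699$
$U{\left(Q,g \right)} = 4$
$m{\left(U{\left(23,1 \left(1 - 4\right) \right)} \right)} + p = 4 + 296699 = 296703$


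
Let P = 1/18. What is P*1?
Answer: 1/18 ≈ 0.055556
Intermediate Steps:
P = 1/18 ≈ 0.055556
P*1 = (1/18)*1 = 1/18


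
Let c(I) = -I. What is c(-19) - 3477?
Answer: -3458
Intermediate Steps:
c(-19) - 3477 = -1*(-19) - 3477 = 19 - 3477 = -3458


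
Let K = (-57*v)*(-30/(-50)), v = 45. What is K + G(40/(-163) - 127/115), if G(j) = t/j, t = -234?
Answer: -34551909/25301 ≈ -1365.6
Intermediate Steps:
G(j) = -234/j
K = -1539 (K = (-57*45)*(-30/(-50)) = -(-76950)*(-1)/50 = -2565*⅗ = -1539)
K + G(40/(-163) - 127/115) = -1539 - 234/(40/(-163) - 127/115) = -1539 - 234/(40*(-1/163) - 127*1/115) = -1539 - 234/(-40/163 - 127/115) = -1539 - 234/(-25301/18745) = -1539 - 234*(-18745/25301) = -1539 + 4386330/25301 = -34551909/25301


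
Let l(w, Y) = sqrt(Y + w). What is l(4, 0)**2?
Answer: 4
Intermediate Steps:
l(4, 0)**2 = (sqrt(0 + 4))**2 = (sqrt(4))**2 = 2**2 = 4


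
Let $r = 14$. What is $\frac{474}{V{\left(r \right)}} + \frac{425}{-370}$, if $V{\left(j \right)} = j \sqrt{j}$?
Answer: $- \frac{85}{74} + \frac{237 \sqrt{14}}{98} \approx 7.9001$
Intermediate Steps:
$V{\left(j \right)} = j^{\frac{3}{2}}$
$\frac{474}{V{\left(r \right)}} + \frac{425}{-370} = \frac{474}{14^{\frac{3}{2}}} + \frac{425}{-370} = \frac{474}{14 \sqrt{14}} + 425 \left(- \frac{1}{370}\right) = 474 \frac{\sqrt{14}}{196} - \frac{85}{74} = \frac{237 \sqrt{14}}{98} - \frac{85}{74} = - \frac{85}{74} + \frac{237 \sqrt{14}}{98}$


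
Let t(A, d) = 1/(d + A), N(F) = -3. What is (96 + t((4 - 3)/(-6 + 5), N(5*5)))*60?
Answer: 5745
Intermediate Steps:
t(A, d) = 1/(A + d)
(96 + t((4 - 3)/(-6 + 5), N(5*5)))*60 = (96 + 1/((4 - 3)/(-6 + 5) - 3))*60 = (96 + 1/(1/(-1) - 3))*60 = (96 + 1/(1*(-1) - 3))*60 = (96 + 1/(-1 - 3))*60 = (96 + 1/(-4))*60 = (96 - ¼)*60 = (383/4)*60 = 5745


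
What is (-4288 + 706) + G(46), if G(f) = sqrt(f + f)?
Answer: -3582 + 2*sqrt(23) ≈ -3572.4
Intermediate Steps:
G(f) = sqrt(2)*sqrt(f) (G(f) = sqrt(2*f) = sqrt(2)*sqrt(f))
(-4288 + 706) + G(46) = (-4288 + 706) + sqrt(2)*sqrt(46) = -3582 + 2*sqrt(23)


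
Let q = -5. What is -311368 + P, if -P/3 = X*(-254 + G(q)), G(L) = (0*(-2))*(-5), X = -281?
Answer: -525490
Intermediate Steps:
G(L) = 0 (G(L) = 0*(-5) = 0)
P = -214122 (P = -(-843)*(-254 + 0) = -(-843)*(-254) = -3*71374 = -214122)
-311368 + P = -311368 - 214122 = -525490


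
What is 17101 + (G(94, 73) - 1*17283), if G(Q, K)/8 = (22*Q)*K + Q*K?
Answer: 1262426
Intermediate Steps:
G(Q, K) = 184*K*Q (G(Q, K) = 8*((22*Q)*K + Q*K) = 8*(22*K*Q + K*Q) = 8*(23*K*Q) = 184*K*Q)
17101 + (G(94, 73) - 1*17283) = 17101 + (184*73*94 - 1*17283) = 17101 + (1262608 - 17283) = 17101 + 1245325 = 1262426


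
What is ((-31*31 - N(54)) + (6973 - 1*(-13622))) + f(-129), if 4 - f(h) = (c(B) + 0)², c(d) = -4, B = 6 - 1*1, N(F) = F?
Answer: 19568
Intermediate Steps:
B = 5 (B = 6 - 1 = 5)
f(h) = -12 (f(h) = 4 - (-4 + 0)² = 4 - 1*(-4)² = 4 - 1*16 = 4 - 16 = -12)
((-31*31 - N(54)) + (6973 - 1*(-13622))) + f(-129) = ((-31*31 - 1*54) + (6973 - 1*(-13622))) - 12 = ((-961 - 54) + (6973 + 13622)) - 12 = (-1015 + 20595) - 12 = 19580 - 12 = 19568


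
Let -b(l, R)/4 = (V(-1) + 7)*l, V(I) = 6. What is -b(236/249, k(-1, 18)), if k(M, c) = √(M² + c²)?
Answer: 12272/249 ≈ 49.285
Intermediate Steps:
b(l, R) = -52*l (b(l, R) = -4*(6 + 7)*l = -52*l)
-b(236/249, k(-1, 18)) = -(-52)*236/249 = -1*(-12272/249) = 12272/249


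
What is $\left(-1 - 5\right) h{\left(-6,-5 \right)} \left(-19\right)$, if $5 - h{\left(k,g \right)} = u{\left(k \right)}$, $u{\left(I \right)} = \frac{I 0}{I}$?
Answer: $570$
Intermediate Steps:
$u{\left(I \right)} = 0$ ($u{\left(I \right)} = \frac{0}{I} = 0$)
$h{\left(k,g \right)} = 5$ ($h{\left(k,g \right)} = 5 - 0 = 5 + 0 = 5$)
$\left(-1 - 5\right) h{\left(-6,-5 \right)} \left(-19\right) = \left(-1 - 5\right) 5 \left(-19\right) = \left(-6\right) 5 \left(-19\right) = \left(-30\right) \left(-19\right) = 570$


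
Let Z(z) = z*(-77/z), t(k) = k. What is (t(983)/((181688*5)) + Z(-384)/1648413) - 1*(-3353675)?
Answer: 386313513887381623/115191100440 ≈ 3.3537e+6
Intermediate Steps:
Z(z) = -77
(t(983)/((181688*5)) + Z(-384)/1648413) - 1*(-3353675) = (983/((181688*5)) - 77/1648413) - 1*(-3353675) = (983/908440 - 77*1/1648413) + 3353675 = (983*(1/908440) - 77/1648413) + 3353675 = (983/908440 - 77/1648413) + 3353675 = 119264623/115191100440 + 3353675 = 386313513887381623/115191100440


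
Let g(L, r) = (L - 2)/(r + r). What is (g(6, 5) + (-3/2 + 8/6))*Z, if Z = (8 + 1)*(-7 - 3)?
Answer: -21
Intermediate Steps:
Z = -90 (Z = 9*(-10) = -90)
g(L, r) = (-2 + L)/(2*r) (g(L, r) = (-2 + L)/((2*r)) = (-2 + L)*(1/(2*r)) = (-2 + L)/(2*r))
(g(6, 5) + (-3/2 + 8/6))*Z = ((1/2)*(-2 + 6)/5 + (-3/2 + 8/6))*(-90) = ((1/2)*(1/5)*4 + (-3*1/2 + 8*(1/6)))*(-90) = (2/5 + (-3/2 + 4/3))*(-90) = (2/5 - 1/6)*(-90) = (7/30)*(-90) = -21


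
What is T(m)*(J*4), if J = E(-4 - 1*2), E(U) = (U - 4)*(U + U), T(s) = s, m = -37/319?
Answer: -17760/319 ≈ -55.674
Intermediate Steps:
m = -37/319 (m = -37*1/319 = -37/319 ≈ -0.11599)
E(U) = 2*U*(-4 + U) (E(U) = (-4 + U)*(2*U) = 2*U*(-4 + U))
J = 120 (J = 2*(-4 - 1*2)*(-4 + (-4 - 1*2)) = 2*(-4 - 2)*(-4 + (-4 - 2)) = 2*(-6)*(-4 - 6) = 2*(-6)*(-10) = 120)
T(m)*(J*4) = -4440*4/319 = -37/319*480 = -17760/319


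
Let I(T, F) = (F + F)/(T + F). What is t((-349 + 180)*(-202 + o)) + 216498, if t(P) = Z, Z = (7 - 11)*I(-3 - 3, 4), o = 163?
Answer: 216514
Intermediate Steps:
I(T, F) = 2*F/(F + T) (I(T, F) = (2*F)/(F + T) = 2*F/(F + T))
Z = 16 (Z = (7 - 11)*(2*4/(4 + (-3 - 3))) = -8*4/(4 - 6) = -8*4/(-2) = -8*4*(-1)/2 = -4*(-4) = 16)
t(P) = 16
t((-349 + 180)*(-202 + o)) + 216498 = 16 + 216498 = 216514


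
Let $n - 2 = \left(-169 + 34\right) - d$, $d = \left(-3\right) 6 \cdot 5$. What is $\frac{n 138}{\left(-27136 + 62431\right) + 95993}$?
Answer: $- \frac{2967}{65644} \approx -0.045198$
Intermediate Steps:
$d = -90$ ($d = \left(-18\right) 5 = -90$)
$n = -43$ ($n = 2 + \left(\left(-169 + 34\right) - -90\right) = 2 + \left(-135 + 90\right) = 2 - 45 = -43$)
$\frac{n 138}{\left(-27136 + 62431\right) + 95993} = \frac{\left(-43\right) 138}{\left(-27136 + 62431\right) + 95993} = - \frac{5934}{35295 + 95993} = - \frac{5934}{131288} = \left(-5934\right) \frac{1}{131288} = - \frac{2967}{65644}$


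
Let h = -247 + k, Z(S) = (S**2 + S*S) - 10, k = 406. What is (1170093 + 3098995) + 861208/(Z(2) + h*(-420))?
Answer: 142548686804/33391 ≈ 4.2691e+6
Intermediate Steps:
Z(S) = -10 + 2*S**2 (Z(S) = (S**2 + S**2) - 10 = 2*S**2 - 10 = -10 + 2*S**2)
h = 159 (h = -247 + 406 = 159)
(1170093 + 3098995) + 861208/(Z(2) + h*(-420)) = (1170093 + 3098995) + 861208/((-10 + 2*2**2) + 159*(-420)) = 4269088 + 861208/((-10 + 2*4) - 66780) = 4269088 + 861208/((-10 + 8) - 66780) = 4269088 + 861208/(-2 - 66780) = 4269088 + 861208/(-66782) = 4269088 + 861208*(-1/66782) = 4269088 - 430604/33391 = 142548686804/33391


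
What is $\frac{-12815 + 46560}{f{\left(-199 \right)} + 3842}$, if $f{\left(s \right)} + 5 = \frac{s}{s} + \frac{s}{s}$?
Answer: $\frac{33745}{3839} \approx 8.7901$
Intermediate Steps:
$f{\left(s \right)} = -3$ ($f{\left(s \right)} = -5 + \left(\frac{s}{s} + \frac{s}{s}\right) = -5 + \left(1 + 1\right) = -5 + 2 = -3$)
$\frac{-12815 + 46560}{f{\left(-199 \right)} + 3842} = \frac{-12815 + 46560}{-3 + 3842} = \frac{33745}{3839}$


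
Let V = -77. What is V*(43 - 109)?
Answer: 5082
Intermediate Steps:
V*(43 - 109) = -77*(43 - 109) = -77*(-66) = 5082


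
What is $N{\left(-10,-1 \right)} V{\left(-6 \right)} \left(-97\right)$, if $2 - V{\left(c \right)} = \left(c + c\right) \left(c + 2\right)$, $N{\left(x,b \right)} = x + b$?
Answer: $-49082$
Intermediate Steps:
$N{\left(x,b \right)} = b + x$
$V{\left(c \right)} = 2 - 2 c \left(2 + c\right)$ ($V{\left(c \right)} = 2 - \left(c + c\right) \left(c + 2\right) = 2 - 2 c \left(2 + c\right)$)
$N{\left(-10,-1 \right)} V{\left(-6 \right)} \left(-97\right) = \left(-1 - 10\right) \left(2 - -24 - 2 \left(-6\right)^{2}\right) \left(-97\right) = - 11 \left(2 + 24 - 72\right) \left(-97\right) = \left(-11\right) \left(-46\right) \left(-97\right) = 506 \left(-97\right) = -49082$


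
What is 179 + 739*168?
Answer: 124331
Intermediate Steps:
179 + 739*168 = 179 + 124152 = 124331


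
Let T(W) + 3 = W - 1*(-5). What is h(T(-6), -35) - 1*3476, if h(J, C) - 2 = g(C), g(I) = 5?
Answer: -3469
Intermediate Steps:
T(W) = 2 + W (T(W) = -3 + (W - 1*(-5)) = -3 + (W + 5) = -3 + (5 + W) = 2 + W)
h(J, C) = 7 (h(J, C) = 2 + 5 = 7)
h(T(-6), -35) - 1*3476 = 7 - 1*3476 = 7 - 3476 = -3469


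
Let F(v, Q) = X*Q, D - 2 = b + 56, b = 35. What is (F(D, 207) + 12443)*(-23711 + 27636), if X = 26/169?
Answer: 636529025/13 ≈ 4.8964e+7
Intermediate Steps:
D = 93 (D = 2 + (35 + 56) = 2 + 91 = 93)
X = 2/13 (X = 26*(1/169) = 2/13 ≈ 0.15385)
F(v, Q) = 2*Q/13
(F(D, 207) + 12443)*(-23711 + 27636) = ((2/13)*207 + 12443)*(-23711 + 27636) = (414/13 + 12443)*3925 = (162173/13)*3925 = 636529025/13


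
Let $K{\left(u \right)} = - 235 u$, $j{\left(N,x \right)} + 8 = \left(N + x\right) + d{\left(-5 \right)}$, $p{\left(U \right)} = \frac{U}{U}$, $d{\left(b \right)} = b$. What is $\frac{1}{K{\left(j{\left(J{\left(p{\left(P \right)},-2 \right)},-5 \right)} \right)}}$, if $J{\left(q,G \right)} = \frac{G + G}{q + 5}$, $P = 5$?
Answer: $\frac{3}{13160} \approx 0.00022796$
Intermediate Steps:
$p{\left(U \right)} = 1$
$J{\left(q,G \right)} = \frac{2 G}{5 + q}$
$j{\left(N,x \right)} = -13 + N + x$ ($j{\left(N,x \right)} = -8 - \left(5 - N - x\right) = -8 + \left(-5 + N + x\right) = -13 + N + x$)
$\frac{1}{K{\left(j{\left(J{\left(p{\left(P \right)},-2 \right)},-5 \right)} \right)}} = \frac{1}{\left(-235\right) \left(-13 + 2 \left(-2\right) \frac{1}{5 + 1} - 5\right)} = \frac{1}{\left(-235\right) \left(-13 + 2 \left(-2\right) \frac{1}{6} - 5\right)} = \frac{1}{\left(-235\right) \left(-13 - \frac{2}{3} - 5\right)} = \frac{1}{\left(-235\right) \left(- \frac{56}{3}\right)} = \frac{1}{\frac{13160}{3}} = \frac{3}{13160}$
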